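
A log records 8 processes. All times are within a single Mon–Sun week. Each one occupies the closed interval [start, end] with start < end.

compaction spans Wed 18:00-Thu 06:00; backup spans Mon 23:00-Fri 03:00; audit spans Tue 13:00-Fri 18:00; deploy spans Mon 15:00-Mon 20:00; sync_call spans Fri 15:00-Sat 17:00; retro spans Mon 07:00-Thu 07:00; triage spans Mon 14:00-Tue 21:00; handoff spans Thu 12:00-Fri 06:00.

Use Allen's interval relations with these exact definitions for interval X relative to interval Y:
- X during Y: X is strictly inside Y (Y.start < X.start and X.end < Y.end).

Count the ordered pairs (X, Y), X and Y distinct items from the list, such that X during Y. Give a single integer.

Checking all 56 ordered pairs for relation 'during'; matching pairs in alphabetical order:
(compaction, audit): compaction during audit ✓
(compaction, backup): compaction during backup ✓
(compaction, retro): compaction during retro ✓
(deploy, retro): deploy during retro ✓
(deploy, triage): deploy during triage ✓
(handoff, audit): handoff during audit ✓
(triage, retro): triage during retro ✓
Count: 7.

7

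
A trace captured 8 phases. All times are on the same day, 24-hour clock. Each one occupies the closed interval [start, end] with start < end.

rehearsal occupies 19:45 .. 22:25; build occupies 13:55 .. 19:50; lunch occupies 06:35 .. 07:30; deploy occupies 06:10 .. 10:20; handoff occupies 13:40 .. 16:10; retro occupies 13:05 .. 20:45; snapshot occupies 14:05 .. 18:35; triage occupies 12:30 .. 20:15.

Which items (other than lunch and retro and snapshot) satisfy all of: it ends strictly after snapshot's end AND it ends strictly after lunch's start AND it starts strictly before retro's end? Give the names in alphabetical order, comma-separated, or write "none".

build, rehearsal, triage

Conditions: its end is strictly after snapshot's end (X.end > 18:35) AND its end is strictly after lunch's start (X.end > 06:35) AND its start is strictly before retro's end (X.start < 20:45).
build: end 19:50 > 18:35? ✓; end 19:50 > 06:35? ✓; start 13:55 < 20:45? ✓ → yes.
deploy: end 10:20 > 18:35? ✗; end 10:20 > 06:35? ✓; start 06:10 < 20:45? ✓ → no.
handoff: end 16:10 > 18:35? ✗; end 16:10 > 06:35? ✓; start 13:40 < 20:45? ✓ → no.
rehearsal: end 22:25 > 18:35? ✓; end 22:25 > 06:35? ✓; start 19:45 < 20:45? ✓ → yes.
triage: end 20:15 > 18:35? ✓; end 20:15 > 06:35? ✓; start 12:30 < 20:45? ✓ → yes.
Result: build, rehearsal, triage.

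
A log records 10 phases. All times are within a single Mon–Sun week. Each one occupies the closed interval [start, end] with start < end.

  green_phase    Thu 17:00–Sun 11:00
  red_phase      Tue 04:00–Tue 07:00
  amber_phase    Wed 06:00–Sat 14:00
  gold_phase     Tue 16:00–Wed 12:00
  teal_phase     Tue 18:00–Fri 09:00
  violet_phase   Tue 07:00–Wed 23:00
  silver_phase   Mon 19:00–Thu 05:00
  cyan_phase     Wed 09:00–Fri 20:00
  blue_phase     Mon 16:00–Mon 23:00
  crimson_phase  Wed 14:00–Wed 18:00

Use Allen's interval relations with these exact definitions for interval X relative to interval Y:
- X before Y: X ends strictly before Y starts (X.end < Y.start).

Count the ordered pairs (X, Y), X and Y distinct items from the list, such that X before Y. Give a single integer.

19

Checking all 90 ordered pairs for relation 'before'; matching pairs in alphabetical order:
(blue_phase, amber_phase): blue_phase before amber_phase ✓
(blue_phase, crimson_phase): blue_phase before crimson_phase ✓
(blue_phase, cyan_phase): blue_phase before cyan_phase ✓
(blue_phase, gold_phase): blue_phase before gold_phase ✓
(blue_phase, green_phase): blue_phase before green_phase ✓
(blue_phase, red_phase): blue_phase before red_phase ✓
(blue_phase, teal_phase): blue_phase before teal_phase ✓
(blue_phase, violet_phase): blue_phase before violet_phase ✓
(crimson_phase, green_phase): crimson_phase before green_phase ✓
(gold_phase, crimson_phase): gold_phase before crimson_phase ✓
(gold_phase, green_phase): gold_phase before green_phase ✓
(red_phase, amber_phase): red_phase before amber_phase ✓
(red_phase, crimson_phase): red_phase before crimson_phase ✓
(red_phase, cyan_phase): red_phase before cyan_phase ✓
(red_phase, gold_phase): red_phase before gold_phase ✓
(red_phase, green_phase): red_phase before green_phase ✓
(red_phase, teal_phase): red_phase before teal_phase ✓
(silver_phase, green_phase): silver_phase before green_phase ✓
(violet_phase, green_phase): violet_phase before green_phase ✓
Count: 19.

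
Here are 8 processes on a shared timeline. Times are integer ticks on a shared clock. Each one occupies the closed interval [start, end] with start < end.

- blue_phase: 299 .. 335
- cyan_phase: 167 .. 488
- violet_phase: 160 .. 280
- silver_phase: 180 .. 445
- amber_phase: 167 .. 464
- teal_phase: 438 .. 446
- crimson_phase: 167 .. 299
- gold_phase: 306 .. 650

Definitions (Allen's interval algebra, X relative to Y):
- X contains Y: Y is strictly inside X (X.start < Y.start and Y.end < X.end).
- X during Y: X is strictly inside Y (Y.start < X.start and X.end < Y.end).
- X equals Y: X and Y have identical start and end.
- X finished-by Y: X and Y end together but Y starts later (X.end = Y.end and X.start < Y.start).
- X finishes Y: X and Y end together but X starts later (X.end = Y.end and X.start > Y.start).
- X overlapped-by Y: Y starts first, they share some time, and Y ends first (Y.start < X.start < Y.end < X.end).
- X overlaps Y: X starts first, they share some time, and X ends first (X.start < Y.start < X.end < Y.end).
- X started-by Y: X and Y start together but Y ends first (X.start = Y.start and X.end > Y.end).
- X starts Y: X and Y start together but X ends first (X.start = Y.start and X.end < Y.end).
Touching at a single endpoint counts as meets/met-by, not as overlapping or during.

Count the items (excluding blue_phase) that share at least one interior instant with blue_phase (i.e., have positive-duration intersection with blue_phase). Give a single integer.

Target blue_phase = [299, 335].
amber_phase [167, 464] → contains → counts.
crimson_phase [167, 299] → meets → no.
cyan_phase [167, 488] → contains → counts.
gold_phase [306, 650] → overlapped-by → counts.
silver_phase [180, 445] → contains → counts.
teal_phase [438, 446] → after → no.
violet_phase [160, 280] → before → no.
Total: 4.

4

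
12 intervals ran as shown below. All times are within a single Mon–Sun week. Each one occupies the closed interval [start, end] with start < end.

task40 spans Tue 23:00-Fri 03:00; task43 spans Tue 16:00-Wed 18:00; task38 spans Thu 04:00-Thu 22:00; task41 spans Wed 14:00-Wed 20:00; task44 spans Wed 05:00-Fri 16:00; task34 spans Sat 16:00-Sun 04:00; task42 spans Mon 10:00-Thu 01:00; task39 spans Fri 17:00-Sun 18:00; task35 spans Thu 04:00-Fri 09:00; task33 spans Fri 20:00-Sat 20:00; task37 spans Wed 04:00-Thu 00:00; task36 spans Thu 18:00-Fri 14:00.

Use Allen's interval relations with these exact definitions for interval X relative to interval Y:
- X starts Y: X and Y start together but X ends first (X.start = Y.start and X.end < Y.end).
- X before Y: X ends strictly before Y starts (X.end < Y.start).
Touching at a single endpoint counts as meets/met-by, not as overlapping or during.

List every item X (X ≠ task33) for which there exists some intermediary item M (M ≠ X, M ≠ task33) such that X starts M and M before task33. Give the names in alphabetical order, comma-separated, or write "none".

Target task33 = [Fri 20:00, Sat 20:00].
Intermediaries M with M before task33: task35, task36, task37, task38, task40, task41, task42, task43, task44.
Via task35 — items with X starts task35: task38.
Via task36 — items with X starts task36: none.
Via task37 — items with X starts task37: none.
Via task38 — items with X starts task38: none.
Via task40 — items with X starts task40: none.
Via task41 — items with X starts task41: none.
Via task42 — items with X starts task42: none.
Via task43 — items with X starts task43: none.
Via task44 — items with X starts task44: none.
Union: task38.

task38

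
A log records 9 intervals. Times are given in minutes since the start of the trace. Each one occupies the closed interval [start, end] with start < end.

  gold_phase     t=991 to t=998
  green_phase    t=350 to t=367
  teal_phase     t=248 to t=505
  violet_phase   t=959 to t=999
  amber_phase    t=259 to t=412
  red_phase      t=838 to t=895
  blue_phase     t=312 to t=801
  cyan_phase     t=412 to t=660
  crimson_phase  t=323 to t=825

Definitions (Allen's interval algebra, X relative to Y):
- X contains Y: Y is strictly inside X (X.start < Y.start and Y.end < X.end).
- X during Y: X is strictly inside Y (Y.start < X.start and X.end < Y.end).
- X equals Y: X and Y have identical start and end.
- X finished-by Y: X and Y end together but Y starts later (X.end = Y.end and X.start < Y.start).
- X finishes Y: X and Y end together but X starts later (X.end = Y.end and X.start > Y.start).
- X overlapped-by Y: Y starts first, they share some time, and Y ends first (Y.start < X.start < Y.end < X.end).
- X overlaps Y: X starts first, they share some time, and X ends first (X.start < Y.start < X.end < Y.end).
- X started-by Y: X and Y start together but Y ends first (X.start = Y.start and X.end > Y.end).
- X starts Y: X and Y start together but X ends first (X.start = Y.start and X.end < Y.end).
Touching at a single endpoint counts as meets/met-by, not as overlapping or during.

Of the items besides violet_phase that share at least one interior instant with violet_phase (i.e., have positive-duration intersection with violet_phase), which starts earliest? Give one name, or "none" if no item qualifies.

gold_phase

Target violet_phase = [t=959, t=999].
amber_phase [t=259, t=412] → before → excluded.
blue_phase [t=312, t=801] → before → excluded.
crimson_phase [t=323, t=825] → before → excluded.
cyan_phase [t=412, t=660] → before → excluded.
gold_phase [t=991, t=998] → during → candidate.
green_phase [t=350, t=367] → before → excluded.
red_phase [t=838, t=895] → before → excluded.
teal_phase [t=248, t=505] → before → excluded.
Among candidates, earliest start is t=991 → gold_phase.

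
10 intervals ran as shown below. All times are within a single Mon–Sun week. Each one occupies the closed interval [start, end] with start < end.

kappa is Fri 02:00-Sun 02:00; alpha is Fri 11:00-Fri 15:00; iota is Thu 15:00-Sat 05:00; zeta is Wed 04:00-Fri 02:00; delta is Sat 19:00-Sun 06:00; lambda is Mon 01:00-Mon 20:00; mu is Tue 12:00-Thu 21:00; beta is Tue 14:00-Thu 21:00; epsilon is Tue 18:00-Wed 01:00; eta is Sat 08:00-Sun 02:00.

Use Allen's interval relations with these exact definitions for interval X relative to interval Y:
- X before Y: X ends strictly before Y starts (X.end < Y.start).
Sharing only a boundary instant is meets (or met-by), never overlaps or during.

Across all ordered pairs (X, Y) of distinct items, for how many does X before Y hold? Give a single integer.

30

Checking all 90 ordered pairs for relation 'before'; matching pairs in alphabetical order:
(alpha, delta): alpha before delta ✓
(alpha, eta): alpha before eta ✓
(beta, alpha): beta before alpha ✓
(beta, delta): beta before delta ✓
(beta, eta): beta before eta ✓
(beta, kappa): beta before kappa ✓
(epsilon, alpha): epsilon before alpha ✓
(epsilon, delta): epsilon before delta ✓
(epsilon, eta): epsilon before eta ✓
(epsilon, iota): epsilon before iota ✓
(epsilon, kappa): epsilon before kappa ✓
(epsilon, zeta): epsilon before zeta ✓
(iota, delta): iota before delta ✓
(iota, eta): iota before eta ✓
(lambda, alpha): lambda before alpha ✓
(lambda, beta): lambda before beta ✓
(lambda, delta): lambda before delta ✓
(lambda, epsilon): lambda before epsilon ✓
(lambda, eta): lambda before eta ✓
(lambda, iota): lambda before iota ✓
(lambda, kappa): lambda before kappa ✓
(lambda, mu): lambda before mu ✓
(lambda, zeta): lambda before zeta ✓
(mu, alpha): mu before alpha ✓
... plus 6 further pairs not listed.
Count: 30.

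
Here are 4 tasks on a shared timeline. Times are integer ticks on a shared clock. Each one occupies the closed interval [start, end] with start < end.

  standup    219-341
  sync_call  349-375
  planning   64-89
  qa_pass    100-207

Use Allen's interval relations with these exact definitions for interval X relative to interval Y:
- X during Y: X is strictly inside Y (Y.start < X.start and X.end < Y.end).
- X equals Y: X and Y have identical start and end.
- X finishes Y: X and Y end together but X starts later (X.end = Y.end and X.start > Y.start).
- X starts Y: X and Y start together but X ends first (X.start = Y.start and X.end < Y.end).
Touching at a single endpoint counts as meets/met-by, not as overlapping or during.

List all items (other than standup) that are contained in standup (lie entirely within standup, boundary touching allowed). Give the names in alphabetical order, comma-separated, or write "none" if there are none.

Target standup = [219, 341].
planning [64, 89] → before → no.
qa_pass [100, 207] → before → no.
sync_call [349, 375] → after → no.
Result: none.

none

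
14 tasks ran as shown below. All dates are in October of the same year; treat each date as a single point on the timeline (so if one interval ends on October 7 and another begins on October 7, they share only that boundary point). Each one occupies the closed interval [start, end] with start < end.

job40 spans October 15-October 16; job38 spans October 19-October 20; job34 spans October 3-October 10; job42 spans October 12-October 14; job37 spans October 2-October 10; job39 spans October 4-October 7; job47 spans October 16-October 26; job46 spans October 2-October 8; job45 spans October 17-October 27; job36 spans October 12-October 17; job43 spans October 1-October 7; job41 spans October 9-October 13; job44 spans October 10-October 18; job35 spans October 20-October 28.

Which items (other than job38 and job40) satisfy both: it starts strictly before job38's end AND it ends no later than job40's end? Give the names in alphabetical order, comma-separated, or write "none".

job34, job37, job39, job41, job42, job43, job46

Conditions: its start is strictly before job38's end (X.start < October 20) AND its end is no later than job40's end (X.end <= October 16).
job34: start October 3 < October 20? ✓; end October 10 <= October 16? ✓ → yes.
job35: start October 20 < October 20? ✗; end October 28 <= October 16? ✗ → no.
job36: start October 12 < October 20? ✓; end October 17 <= October 16? ✗ → no.
job37: start October 2 < October 20? ✓; end October 10 <= October 16? ✓ → yes.
job39: start October 4 < October 20? ✓; end October 7 <= October 16? ✓ → yes.
job41: start October 9 < October 20? ✓; end October 13 <= October 16? ✓ → yes.
job42: start October 12 < October 20? ✓; end October 14 <= October 16? ✓ → yes.
job43: start October 1 < October 20? ✓; end October 7 <= October 16? ✓ → yes.
job44: start October 10 < October 20? ✓; end October 18 <= October 16? ✗ → no.
job45: start October 17 < October 20? ✓; end October 27 <= October 16? ✗ → no.
job46: start October 2 < October 20? ✓; end October 8 <= October 16? ✓ → yes.
job47: start October 16 < October 20? ✓; end October 26 <= October 16? ✗ → no.
Result: job34, job37, job39, job41, job42, job43, job46.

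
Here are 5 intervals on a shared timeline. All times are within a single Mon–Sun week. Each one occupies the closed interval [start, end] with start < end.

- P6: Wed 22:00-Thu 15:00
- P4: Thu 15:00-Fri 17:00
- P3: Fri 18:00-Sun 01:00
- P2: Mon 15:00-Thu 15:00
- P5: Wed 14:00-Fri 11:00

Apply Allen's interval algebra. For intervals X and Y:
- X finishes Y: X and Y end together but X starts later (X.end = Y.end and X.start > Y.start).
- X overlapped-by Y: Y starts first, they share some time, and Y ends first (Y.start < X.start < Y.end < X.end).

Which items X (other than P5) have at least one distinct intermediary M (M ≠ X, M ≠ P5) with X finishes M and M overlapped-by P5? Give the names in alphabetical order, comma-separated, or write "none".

Target P5 = [Wed 14:00, Fri 11:00].
Intermediaries M with M overlapped-by P5: P4.
Via P4 — items with X finishes P4: none.
Union: none.

none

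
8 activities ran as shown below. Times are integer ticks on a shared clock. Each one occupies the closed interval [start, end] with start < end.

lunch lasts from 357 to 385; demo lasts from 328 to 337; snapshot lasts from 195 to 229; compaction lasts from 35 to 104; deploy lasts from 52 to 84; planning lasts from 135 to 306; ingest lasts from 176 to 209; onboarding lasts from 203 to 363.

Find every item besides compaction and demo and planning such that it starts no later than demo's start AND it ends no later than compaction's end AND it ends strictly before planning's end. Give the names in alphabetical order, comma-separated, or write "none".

Conditions: its start is no later than demo's start (X.start <= 328) AND its end is no later than compaction's end (X.end <= 104) AND its end is strictly before planning's end (X.end < 306).
deploy: start 52 <= 328? ✓; end 84 <= 104? ✓; end 84 < 306? ✓ → yes.
ingest: start 176 <= 328? ✓; end 209 <= 104? ✗; end 209 < 306? ✓ → no.
lunch: start 357 <= 328? ✗; end 385 <= 104? ✗; end 385 < 306? ✗ → no.
onboarding: start 203 <= 328? ✓; end 363 <= 104? ✗; end 363 < 306? ✗ → no.
snapshot: start 195 <= 328? ✓; end 229 <= 104? ✗; end 229 < 306? ✓ → no.
Result: deploy.

deploy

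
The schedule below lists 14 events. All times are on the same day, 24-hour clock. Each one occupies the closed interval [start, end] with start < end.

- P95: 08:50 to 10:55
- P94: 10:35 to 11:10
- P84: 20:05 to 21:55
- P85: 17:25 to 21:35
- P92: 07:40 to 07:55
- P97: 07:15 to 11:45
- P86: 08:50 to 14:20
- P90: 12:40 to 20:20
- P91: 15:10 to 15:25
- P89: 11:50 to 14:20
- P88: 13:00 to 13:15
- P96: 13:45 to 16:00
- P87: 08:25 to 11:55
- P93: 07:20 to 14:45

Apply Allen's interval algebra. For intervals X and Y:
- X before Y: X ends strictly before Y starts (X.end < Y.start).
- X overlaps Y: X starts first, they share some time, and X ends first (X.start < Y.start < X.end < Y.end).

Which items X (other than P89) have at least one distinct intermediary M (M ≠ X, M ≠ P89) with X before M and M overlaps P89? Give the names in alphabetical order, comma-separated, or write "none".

P92

Target P89 = [11:50, 14:20].
Intermediaries M with M overlaps P89: P87.
Via P87 — items with X before P87: P92.
Union: P92.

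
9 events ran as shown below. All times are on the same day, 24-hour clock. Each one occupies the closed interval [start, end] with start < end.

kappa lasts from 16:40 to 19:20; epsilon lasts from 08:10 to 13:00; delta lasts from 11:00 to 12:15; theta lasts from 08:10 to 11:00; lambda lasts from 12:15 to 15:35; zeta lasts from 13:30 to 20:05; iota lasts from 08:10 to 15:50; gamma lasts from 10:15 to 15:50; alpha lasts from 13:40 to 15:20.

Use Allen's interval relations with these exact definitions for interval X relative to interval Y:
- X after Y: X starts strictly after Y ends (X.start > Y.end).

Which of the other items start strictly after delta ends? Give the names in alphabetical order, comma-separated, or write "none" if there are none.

alpha, kappa, zeta

Target delta = [11:00, 12:15].
alpha [13:40, 15:20] → after → yes.
epsilon [08:10, 13:00] → contains → no.
gamma [10:15, 15:50] → contains → no.
iota [08:10, 15:50] → contains → no.
kappa [16:40, 19:20] → after → yes.
lambda [12:15, 15:35] → met-by → no.
theta [08:10, 11:00] → meets → no.
zeta [13:30, 20:05] → after → yes.
Result: alpha, kappa, zeta.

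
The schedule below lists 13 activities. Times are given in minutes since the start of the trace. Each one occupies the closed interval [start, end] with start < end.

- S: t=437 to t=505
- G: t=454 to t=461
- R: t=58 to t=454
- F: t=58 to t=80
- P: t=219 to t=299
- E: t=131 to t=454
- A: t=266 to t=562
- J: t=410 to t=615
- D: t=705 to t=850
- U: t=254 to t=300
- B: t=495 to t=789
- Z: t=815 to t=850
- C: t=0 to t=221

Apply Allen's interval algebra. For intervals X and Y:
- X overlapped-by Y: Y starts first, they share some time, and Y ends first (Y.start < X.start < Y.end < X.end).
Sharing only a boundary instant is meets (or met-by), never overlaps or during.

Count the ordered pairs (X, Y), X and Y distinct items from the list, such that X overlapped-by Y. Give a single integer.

17

Checking all 156 ordered pairs for relation 'overlapped-by'; matching pairs in alphabetical order:
(A, E): A overlapped-by E ✓
(A, P): A overlapped-by P ✓
(A, R): A overlapped-by R ✓
(A, U): A overlapped-by U ✓
(B, A): B overlapped-by A ✓
(B, J): B overlapped-by J ✓
(B, S): B overlapped-by S ✓
(D, B): D overlapped-by B ✓
(E, C): E overlapped-by C ✓
(J, A): J overlapped-by A ✓
(J, E): J overlapped-by E ✓
(J, R): J overlapped-by R ✓
(P, C): P overlapped-by C ✓
(R, C): R overlapped-by C ✓
(S, E): S overlapped-by E ✓
(S, R): S overlapped-by R ✓
(U, P): U overlapped-by P ✓
Count: 17.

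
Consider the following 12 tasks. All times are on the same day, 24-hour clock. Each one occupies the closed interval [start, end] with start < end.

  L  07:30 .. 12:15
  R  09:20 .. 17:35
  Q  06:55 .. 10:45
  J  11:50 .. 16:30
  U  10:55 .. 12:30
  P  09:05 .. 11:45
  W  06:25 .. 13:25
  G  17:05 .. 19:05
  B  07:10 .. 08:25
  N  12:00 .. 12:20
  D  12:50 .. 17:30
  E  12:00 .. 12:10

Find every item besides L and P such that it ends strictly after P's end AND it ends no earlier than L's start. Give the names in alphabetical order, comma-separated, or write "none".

Conditions: its end is strictly after P's end (X.end > 11:45) AND its end is no earlier than L's start (X.end >= 07:30).
B: end 08:25 > 11:45? ✗; end 08:25 >= 07:30? ✓ → no.
D: end 17:30 > 11:45? ✓; end 17:30 >= 07:30? ✓ → yes.
E: end 12:10 > 11:45? ✓; end 12:10 >= 07:30? ✓ → yes.
G: end 19:05 > 11:45? ✓; end 19:05 >= 07:30? ✓ → yes.
J: end 16:30 > 11:45? ✓; end 16:30 >= 07:30? ✓ → yes.
N: end 12:20 > 11:45? ✓; end 12:20 >= 07:30? ✓ → yes.
Q: end 10:45 > 11:45? ✗; end 10:45 >= 07:30? ✓ → no.
R: end 17:35 > 11:45? ✓; end 17:35 >= 07:30? ✓ → yes.
U: end 12:30 > 11:45? ✓; end 12:30 >= 07:30? ✓ → yes.
W: end 13:25 > 11:45? ✓; end 13:25 >= 07:30? ✓ → yes.
Result: D, E, G, J, N, R, U, W.

D, E, G, J, N, R, U, W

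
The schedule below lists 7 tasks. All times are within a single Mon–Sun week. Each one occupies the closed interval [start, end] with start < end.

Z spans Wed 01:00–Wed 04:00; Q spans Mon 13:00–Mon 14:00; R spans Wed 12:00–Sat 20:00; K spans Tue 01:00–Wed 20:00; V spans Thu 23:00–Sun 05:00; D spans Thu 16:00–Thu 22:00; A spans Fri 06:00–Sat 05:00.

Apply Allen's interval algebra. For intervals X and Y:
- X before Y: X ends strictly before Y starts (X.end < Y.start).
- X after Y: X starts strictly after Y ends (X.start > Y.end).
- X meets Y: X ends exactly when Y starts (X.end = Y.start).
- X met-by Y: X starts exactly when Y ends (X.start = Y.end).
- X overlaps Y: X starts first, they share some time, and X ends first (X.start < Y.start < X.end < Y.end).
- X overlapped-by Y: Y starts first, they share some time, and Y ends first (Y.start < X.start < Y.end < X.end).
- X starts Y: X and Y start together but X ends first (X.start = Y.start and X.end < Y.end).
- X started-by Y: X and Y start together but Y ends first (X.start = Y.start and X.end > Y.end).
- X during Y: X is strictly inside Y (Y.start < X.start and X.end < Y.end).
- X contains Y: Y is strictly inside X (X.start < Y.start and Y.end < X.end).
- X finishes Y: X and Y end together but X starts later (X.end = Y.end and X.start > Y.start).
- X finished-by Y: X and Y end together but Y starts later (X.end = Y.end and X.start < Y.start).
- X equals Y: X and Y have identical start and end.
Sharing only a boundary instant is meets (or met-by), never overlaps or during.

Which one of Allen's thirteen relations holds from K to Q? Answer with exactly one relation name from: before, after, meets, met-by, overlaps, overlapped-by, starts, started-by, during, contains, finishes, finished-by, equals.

after

K = [Tue 01:00, Wed 20:00]; Q = [Mon 13:00, Mon 14:00].
Compare endpoints: K.start > Q.start, K.start > Q.end, K.end > Q.start, K.end > Q.end.
That pattern is 'after'.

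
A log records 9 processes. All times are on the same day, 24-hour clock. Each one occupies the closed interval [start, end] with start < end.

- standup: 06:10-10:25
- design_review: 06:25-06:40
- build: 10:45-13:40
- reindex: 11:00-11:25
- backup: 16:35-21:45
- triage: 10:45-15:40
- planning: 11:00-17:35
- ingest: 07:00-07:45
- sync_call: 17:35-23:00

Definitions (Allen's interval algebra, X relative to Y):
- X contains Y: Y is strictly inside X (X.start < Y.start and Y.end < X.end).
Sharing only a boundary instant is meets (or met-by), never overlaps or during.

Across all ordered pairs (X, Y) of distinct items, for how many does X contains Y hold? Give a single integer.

4

Checking all 72 ordered pairs for relation 'contains'; matching pairs in alphabetical order:
(build, reindex): build contains reindex ✓
(standup, design_review): standup contains design_review ✓
(standup, ingest): standup contains ingest ✓
(triage, reindex): triage contains reindex ✓
Count: 4.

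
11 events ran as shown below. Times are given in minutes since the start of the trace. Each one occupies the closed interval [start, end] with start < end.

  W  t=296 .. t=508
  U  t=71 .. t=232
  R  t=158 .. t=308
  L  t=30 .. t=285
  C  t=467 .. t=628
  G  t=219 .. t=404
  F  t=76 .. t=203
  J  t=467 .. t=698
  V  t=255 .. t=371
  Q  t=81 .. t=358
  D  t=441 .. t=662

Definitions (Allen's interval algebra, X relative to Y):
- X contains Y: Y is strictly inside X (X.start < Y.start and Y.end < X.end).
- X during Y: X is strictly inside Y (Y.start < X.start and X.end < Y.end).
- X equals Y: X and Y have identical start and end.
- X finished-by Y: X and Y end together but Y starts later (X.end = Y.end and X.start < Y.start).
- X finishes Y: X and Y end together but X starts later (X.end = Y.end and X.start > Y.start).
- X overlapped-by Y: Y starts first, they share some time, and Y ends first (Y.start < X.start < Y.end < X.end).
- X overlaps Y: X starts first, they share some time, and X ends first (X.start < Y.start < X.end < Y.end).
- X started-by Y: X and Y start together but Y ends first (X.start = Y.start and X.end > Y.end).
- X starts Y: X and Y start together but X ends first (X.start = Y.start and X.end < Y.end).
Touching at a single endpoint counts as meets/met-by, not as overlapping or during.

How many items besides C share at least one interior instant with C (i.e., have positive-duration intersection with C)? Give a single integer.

Target C = [t=467, t=628].
D [t=441, t=662] → contains → counts.
F [t=76, t=203] → before → no.
G [t=219, t=404] → before → no.
J [t=467, t=698] → started-by → counts.
L [t=30, t=285] → before → no.
Q [t=81, t=358] → before → no.
R [t=158, t=308] → before → no.
U [t=71, t=232] → before → no.
V [t=255, t=371] → before → no.
W [t=296, t=508] → overlaps → counts.
Total: 3.

3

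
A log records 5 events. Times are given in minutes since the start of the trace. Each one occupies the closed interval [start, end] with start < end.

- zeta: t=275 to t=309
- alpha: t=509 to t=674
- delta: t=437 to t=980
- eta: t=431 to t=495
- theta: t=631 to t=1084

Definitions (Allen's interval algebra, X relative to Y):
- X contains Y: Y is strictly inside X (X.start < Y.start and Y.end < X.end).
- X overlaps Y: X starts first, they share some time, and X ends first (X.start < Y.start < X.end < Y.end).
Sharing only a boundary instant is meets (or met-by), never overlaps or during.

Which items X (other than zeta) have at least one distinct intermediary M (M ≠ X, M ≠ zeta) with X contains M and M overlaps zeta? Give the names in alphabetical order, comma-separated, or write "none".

none

Target zeta = [t=275, t=309].
Intermediaries M with M overlaps zeta: none.
Union: none.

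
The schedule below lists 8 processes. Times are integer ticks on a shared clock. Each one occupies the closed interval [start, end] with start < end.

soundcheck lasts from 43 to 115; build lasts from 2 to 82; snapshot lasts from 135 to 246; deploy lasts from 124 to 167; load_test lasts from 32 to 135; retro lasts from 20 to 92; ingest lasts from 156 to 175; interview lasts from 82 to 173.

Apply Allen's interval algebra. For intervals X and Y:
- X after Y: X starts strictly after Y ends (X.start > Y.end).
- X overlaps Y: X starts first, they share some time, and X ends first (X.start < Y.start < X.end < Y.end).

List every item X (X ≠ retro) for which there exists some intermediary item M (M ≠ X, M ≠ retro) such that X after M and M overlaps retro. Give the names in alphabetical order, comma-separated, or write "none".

Target retro = [20, 92].
Intermediaries M with M overlaps retro: build.
Via build — items with X after build: deploy, ingest, snapshot.
Union: deploy, ingest, snapshot.

deploy, ingest, snapshot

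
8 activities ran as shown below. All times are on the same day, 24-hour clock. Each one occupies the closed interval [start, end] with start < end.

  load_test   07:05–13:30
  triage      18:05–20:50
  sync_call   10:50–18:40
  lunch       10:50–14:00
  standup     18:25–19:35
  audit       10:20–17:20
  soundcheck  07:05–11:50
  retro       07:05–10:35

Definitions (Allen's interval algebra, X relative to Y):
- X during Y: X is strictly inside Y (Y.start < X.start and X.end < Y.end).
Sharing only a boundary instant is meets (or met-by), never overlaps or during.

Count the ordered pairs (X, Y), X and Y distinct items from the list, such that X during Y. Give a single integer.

2

Checking all 56 ordered pairs for relation 'during'; matching pairs in alphabetical order:
(lunch, audit): lunch during audit ✓
(standup, triage): standup during triage ✓
Count: 2.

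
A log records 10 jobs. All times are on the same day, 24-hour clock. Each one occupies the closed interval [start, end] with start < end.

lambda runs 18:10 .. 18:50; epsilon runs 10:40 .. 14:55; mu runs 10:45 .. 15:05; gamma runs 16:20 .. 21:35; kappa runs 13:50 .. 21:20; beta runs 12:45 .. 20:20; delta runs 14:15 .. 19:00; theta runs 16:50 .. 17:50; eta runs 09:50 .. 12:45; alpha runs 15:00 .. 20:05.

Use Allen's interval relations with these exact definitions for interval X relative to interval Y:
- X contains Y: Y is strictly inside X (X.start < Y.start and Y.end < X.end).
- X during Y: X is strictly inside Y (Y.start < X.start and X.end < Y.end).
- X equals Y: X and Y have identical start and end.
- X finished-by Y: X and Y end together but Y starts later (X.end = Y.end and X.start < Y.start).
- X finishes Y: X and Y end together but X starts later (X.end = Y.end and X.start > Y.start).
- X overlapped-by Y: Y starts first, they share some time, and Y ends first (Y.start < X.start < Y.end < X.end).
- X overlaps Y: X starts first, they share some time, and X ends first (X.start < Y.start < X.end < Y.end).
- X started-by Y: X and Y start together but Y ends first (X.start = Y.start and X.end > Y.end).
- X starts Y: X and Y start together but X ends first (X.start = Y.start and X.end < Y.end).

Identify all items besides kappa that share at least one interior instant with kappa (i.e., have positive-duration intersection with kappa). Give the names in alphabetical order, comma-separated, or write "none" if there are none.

alpha, beta, delta, epsilon, gamma, lambda, mu, theta

Target kappa = [13:50, 21:20].
alpha [15:00, 20:05] → during → yes.
beta [12:45, 20:20] → overlaps → yes.
delta [14:15, 19:00] → during → yes.
epsilon [10:40, 14:55] → overlaps → yes.
eta [09:50, 12:45] → before → no.
gamma [16:20, 21:35] → overlapped-by → yes.
lambda [18:10, 18:50] → during → yes.
mu [10:45, 15:05] → overlaps → yes.
theta [16:50, 17:50] → during → yes.
Result: alpha, beta, delta, epsilon, gamma, lambda, mu, theta.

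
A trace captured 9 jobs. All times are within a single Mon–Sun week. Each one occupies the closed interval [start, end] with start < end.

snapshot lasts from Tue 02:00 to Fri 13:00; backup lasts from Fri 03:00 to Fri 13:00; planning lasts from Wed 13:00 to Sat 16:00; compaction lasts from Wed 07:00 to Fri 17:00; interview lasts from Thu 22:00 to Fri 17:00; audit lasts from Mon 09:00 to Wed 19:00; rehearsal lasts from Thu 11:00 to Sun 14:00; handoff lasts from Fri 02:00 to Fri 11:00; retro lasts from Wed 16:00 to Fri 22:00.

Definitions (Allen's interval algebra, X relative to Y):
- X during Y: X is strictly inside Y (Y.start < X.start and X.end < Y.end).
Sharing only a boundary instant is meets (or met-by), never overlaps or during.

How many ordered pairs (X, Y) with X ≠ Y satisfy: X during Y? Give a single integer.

Checking all 72 ordered pairs for relation 'during'; matching pairs in alphabetical order:
(backup, compaction): backup during compaction ✓
(backup, interview): backup during interview ✓
(backup, planning): backup during planning ✓
(backup, rehearsal): backup during rehearsal ✓
(backup, retro): backup during retro ✓
(handoff, compaction): handoff during compaction ✓
(handoff, interview): handoff during interview ✓
(handoff, planning): handoff during planning ✓
(handoff, rehearsal): handoff during rehearsal ✓
(handoff, retro): handoff during retro ✓
(handoff, snapshot): handoff during snapshot ✓
(interview, planning): interview during planning ✓
(interview, rehearsal): interview during rehearsal ✓
(interview, retro): interview during retro ✓
(retro, planning): retro during planning ✓
Count: 15.

15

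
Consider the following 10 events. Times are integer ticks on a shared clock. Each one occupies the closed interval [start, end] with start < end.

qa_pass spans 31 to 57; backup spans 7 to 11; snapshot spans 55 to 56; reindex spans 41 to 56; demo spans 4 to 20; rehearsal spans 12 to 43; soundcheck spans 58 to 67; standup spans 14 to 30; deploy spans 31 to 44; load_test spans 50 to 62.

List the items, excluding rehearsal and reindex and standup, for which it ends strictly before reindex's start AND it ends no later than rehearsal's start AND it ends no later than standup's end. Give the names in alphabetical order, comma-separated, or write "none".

backup

Conditions: its end is strictly before reindex's start (X.end < 41) AND its end is no later than rehearsal's start (X.end <= 12) AND its end is no later than standup's end (X.end <= 30).
backup: end 11 < 41? ✓; end 11 <= 12? ✓; end 11 <= 30? ✓ → yes.
demo: end 20 < 41? ✓; end 20 <= 12? ✗; end 20 <= 30? ✓ → no.
deploy: end 44 < 41? ✗; end 44 <= 12? ✗; end 44 <= 30? ✗ → no.
load_test: end 62 < 41? ✗; end 62 <= 12? ✗; end 62 <= 30? ✗ → no.
qa_pass: end 57 < 41? ✗; end 57 <= 12? ✗; end 57 <= 30? ✗ → no.
snapshot: end 56 < 41? ✗; end 56 <= 12? ✗; end 56 <= 30? ✗ → no.
soundcheck: end 67 < 41? ✗; end 67 <= 12? ✗; end 67 <= 30? ✗ → no.
Result: backup.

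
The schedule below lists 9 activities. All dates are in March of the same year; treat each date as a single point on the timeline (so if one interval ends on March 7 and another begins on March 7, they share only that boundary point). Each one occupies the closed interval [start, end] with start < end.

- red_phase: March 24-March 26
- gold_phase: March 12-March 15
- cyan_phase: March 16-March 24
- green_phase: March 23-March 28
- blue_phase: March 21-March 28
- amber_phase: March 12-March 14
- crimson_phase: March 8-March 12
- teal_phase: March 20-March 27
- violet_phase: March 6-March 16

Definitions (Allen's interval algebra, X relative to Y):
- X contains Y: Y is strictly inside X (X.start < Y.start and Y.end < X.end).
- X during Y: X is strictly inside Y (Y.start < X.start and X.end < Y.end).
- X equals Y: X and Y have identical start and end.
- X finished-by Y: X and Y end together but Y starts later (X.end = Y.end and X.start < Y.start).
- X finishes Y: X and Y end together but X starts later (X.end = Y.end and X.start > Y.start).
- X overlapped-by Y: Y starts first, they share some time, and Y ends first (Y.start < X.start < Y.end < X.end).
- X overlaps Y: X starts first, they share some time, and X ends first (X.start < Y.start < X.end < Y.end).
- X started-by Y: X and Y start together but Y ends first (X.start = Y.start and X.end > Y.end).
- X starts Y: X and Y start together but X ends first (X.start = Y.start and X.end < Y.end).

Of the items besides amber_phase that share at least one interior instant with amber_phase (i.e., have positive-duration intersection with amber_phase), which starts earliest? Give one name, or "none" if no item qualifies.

Target amber_phase = [March 12, March 14].
blue_phase [March 21, March 28] → after → excluded.
crimson_phase [March 8, March 12] → meets → excluded.
cyan_phase [March 16, March 24] → after → excluded.
gold_phase [March 12, March 15] → started-by → candidate.
green_phase [March 23, March 28] → after → excluded.
red_phase [March 24, March 26] → after → excluded.
teal_phase [March 20, March 27] → after → excluded.
violet_phase [March 6, March 16] → contains → candidate.
Among candidates, earliest start is March 6 → violet_phase.

violet_phase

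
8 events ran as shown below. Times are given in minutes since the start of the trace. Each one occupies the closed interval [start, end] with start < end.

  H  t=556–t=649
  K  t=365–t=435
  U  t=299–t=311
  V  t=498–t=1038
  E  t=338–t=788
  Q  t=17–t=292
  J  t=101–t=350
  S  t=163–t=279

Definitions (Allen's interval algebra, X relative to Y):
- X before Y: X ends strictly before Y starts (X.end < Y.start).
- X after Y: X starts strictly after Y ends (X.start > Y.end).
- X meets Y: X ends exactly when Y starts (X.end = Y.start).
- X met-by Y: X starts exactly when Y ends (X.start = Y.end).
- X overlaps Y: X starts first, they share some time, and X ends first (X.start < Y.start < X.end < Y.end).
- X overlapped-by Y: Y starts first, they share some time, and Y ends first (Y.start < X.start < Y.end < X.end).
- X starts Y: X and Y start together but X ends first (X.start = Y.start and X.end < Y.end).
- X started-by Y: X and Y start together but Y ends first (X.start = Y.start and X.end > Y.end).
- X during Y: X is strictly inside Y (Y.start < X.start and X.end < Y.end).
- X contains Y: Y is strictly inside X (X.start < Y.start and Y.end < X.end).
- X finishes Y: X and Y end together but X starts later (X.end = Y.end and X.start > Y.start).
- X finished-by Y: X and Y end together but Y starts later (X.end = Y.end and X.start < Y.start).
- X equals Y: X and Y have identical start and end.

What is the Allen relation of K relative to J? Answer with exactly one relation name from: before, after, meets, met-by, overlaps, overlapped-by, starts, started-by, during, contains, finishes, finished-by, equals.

after

K = [t=365, t=435]; J = [t=101, t=350].
Compare endpoints: K.start > J.start, K.start > J.end, K.end > J.start, K.end > J.end.
That pattern is 'after'.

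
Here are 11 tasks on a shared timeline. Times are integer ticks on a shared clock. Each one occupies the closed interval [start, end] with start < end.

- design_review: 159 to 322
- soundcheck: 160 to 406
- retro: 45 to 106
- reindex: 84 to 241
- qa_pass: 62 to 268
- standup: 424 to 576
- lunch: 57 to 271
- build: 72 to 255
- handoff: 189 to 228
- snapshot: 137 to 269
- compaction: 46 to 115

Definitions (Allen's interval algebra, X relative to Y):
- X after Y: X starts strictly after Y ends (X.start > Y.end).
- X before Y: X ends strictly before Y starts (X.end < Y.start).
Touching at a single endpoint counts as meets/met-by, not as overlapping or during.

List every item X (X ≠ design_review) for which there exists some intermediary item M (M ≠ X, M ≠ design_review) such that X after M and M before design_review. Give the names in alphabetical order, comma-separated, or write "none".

Target design_review = [159, 322].
Intermediaries M with M before design_review: compaction, retro.
Via compaction — items with X after compaction: handoff, snapshot, soundcheck, standup.
Via retro — items with X after retro: handoff, snapshot, soundcheck, standup.
Union: handoff, snapshot, soundcheck, standup.

handoff, snapshot, soundcheck, standup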